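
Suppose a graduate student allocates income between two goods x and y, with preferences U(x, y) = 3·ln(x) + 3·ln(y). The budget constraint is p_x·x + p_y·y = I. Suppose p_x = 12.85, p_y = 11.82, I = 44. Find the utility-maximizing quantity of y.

y* = 1.8613

Tangency: MRS = y/x = p_x/p_y.
So 3·p_y·y = 3·p_x·x; combined with the budget, a share 0.5 of income goes to x.
Demand: x*(p_x,p_y,I) = 0.5·I/p_x and y* = 0.5·I/p_y.
At p_x=12.85, p_y=11.82, I=44: y* = 0.5·44/11.82 = 1.8613.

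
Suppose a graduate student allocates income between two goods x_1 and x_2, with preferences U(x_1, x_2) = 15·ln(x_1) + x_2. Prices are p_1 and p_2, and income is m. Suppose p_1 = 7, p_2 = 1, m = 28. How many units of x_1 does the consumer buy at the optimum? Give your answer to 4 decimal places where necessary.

At the given prices: x_1* = 15·1/7 = 2.1429.

x_1* = 2.1429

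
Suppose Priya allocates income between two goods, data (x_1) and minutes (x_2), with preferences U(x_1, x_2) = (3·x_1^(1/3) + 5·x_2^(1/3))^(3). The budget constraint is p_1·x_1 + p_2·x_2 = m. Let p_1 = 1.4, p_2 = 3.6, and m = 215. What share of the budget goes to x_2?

share on x_2 = 0.573

With the ratio pinned down, the budget gives x_1* = m/(p_1 + p_2·(x_2/x_1)) and x_2* = (x_2/x_1)·x_1*.
Numerically x_2/x_1 = 0.521809, so x_1* = 215/(1.4 + 3.6·0.521809) = 65.5785 and x_2* = 0.521809·65.5785 = 34.2195.
Expenditure on x_2: 3.6·34.2195 = 123.1901; share = 0.573.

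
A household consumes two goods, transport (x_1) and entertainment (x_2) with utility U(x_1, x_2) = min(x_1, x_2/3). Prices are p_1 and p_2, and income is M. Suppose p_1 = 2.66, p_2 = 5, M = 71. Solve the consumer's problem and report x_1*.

x_1* = 4.0204

With perfect complements, no substitution: consume in ratio x_1:x_2 = 1:3.
Budget: p_1·x_1 + p_2·3·x_1 = M, so (p_1 + 3·p_2)·x_1 = M.
Demand: x_1*(p_1,p_2,M) = M/(p_1 + 3·p_2), x_2* = 3·M/(p_1 + 3·p_2).
Here 2.66 + 3·5 = 17.66, giving x_1* = 4.0204.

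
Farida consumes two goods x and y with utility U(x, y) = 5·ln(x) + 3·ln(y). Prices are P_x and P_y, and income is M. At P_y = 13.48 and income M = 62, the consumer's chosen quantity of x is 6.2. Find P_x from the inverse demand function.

MU_x/MU_y = (5·y)/(3·x); tangency sets this equal to P_x/P_y.
Rearranging, P_y·y = (3/5)·P_x·x. Substituting into the budget gives P_x·x·(1 + (3/5)) = M.
Demand: x*(P_x,P_y,M) = 0.625·M/P_x and y* = 0.375·M/P_y.
Set x* = 6.2 in the demand function and solve for P_x: P_x = 6.25.

P_x = 6.25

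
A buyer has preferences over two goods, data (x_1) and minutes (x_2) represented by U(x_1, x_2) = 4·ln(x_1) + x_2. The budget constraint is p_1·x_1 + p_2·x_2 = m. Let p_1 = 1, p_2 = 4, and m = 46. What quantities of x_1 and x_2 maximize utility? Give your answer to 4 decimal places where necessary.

x_1* = 16, x_2* = 7.5

Set MRS = p_1/p_2: (4/x_1)/1 = p_1/p_2.
So x_1*(p_1,p_2) = 4·p_2/p_1, independent of income; and x_2* = (m − 4·p_2)/p_2.
At the given prices: x_1* = 4·4/1 = 16, and x_2* = 7.5.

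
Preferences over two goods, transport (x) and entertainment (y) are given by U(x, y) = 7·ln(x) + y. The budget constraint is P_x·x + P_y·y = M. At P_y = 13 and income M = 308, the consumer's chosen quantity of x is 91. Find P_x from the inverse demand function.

MU_x = 7/x, MU_y = 1. Tangency: 7/x = P_x/P_y.
So x*(P_x,P_y) = 7·P_y/P_x, independent of income; and y* = (M − 7·P_y)/P_y.
Set x* = 91 in the demand function and solve for P_x: P_x = 1.

P_x = 1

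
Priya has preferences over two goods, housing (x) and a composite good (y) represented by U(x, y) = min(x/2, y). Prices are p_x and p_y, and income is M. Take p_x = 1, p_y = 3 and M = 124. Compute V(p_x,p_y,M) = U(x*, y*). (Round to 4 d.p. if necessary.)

Here 2·1 + 3 = 5, giving x* = 49.6 and y* = 24.8.
Utility at the optimum: U(49.6, 24.8) = 24.8.

V = 24.8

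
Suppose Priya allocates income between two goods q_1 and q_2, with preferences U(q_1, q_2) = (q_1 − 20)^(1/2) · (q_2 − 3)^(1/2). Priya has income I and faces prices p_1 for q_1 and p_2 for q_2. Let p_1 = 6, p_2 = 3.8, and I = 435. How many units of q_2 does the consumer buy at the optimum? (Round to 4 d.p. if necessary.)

MRS = (q_2−3)/(q_1−20). Tangency with p_1/p_2 gives q_2−3 = (p_1/p_2)·(q_1−20).
Substituting into the budget: q_1* = 20 + 0.5·(I − 20·p_1 − 3·p_2)/p_1, and q_2* = 3 + 0.5·(…)/p_2.
Discretionary income = 435 − 20·6 − 3·3.8 = 303.6; q_2* = 3 + 0.5·303.6/3.8 = 42.9474.

q_2* = 42.9474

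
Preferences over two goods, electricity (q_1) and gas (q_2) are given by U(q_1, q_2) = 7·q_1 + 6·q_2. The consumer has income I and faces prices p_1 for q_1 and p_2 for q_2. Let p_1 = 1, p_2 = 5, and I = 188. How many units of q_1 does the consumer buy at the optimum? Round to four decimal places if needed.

q_1 gives more utility per dollar, so spend all income on q_1: q_1* = I/p_1, q_2* = 0.
Numerically: q_1* = 188, q_2* = 0.

q_1* = 188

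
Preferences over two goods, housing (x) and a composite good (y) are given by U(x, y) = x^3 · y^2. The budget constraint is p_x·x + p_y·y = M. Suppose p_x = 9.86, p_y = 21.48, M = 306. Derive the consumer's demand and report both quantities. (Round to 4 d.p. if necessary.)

MU_x/MU_y = (3·y)/(2·x); tangency sets this equal to p_x/p_y.
Rearranging, p_y·y = (2/3)·p_x·x. Substituting into the budget gives p_x·x·(1 + (2/3)) = M.
Demand: x*(p_x,p_y,M) = 0.6·M/p_x and y* = 0.4·M/p_y.
At p_x=9.86, p_y=21.48, M=306: x* = 0.6·306/9.86 = 18.6207, y* = 5.6983.

x* = 18.6207, y* = 5.6983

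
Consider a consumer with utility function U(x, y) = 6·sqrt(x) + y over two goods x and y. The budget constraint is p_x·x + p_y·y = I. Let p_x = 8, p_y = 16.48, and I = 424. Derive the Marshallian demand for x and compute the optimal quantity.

Set MRS = p_x/p_y: 3·x^(−1/2) = p_x/p_y.
Solve: √x = 3·p_y/p_x, so x*(p_x,p_y) = (3·p_y/p_x)², and y* = (I − p_x·x*)/p_y.
Plugging in: x* = (3·16.48/8)² = 38.1924.

x* = 38.1924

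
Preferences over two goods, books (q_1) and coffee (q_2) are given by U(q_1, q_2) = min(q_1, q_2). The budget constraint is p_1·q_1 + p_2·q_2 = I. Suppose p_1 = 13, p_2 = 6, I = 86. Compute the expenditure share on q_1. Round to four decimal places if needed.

Leontief preferences: the optimum is at the kink where q_1/1 = q_2/1, i.e. q_2 = q_1.
Budget: p_1·q_1 + p_2·q_1 = I, so (p_1 + p_2)·q_1 = I.
Demand: q_1*(p_1,p_2,I) = I/(p_1 + p_2), q_2* = I/(p_1 + p_2).
Here 13 + 6 = 19, giving q_1* = 4.5263 and q_2* = 4.5263.
Expenditure on q_1: 13·4.5263 = 58.8421; share = 0.6842.

share on q_1 = 0.6842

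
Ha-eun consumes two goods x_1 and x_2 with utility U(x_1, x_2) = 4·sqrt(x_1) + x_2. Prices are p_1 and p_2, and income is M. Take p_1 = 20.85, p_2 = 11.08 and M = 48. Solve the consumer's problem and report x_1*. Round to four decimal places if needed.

x_1* = 1.1296

Utility is quasi-linear in x_2; the FOC for x_1 is 2/√x_1 = p_1/p_2.
Thus x_1* = (2·p_2/p_1)² — independent of M — with the rest of income spent on x_2.
Plugging in: x_1* = (2·11.08/20.85)² = 1.1296.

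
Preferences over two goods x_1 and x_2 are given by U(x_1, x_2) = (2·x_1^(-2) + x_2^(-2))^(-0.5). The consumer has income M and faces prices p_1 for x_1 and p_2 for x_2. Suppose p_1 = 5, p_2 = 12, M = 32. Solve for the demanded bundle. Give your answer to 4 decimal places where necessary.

MRS = MU_x_1/MU_x_2 = 2·(x_2/x_1)^(3). Set equal to p_1/p_2.
Hence x_2/x_1 = ((1/2)·p_1/p_2)^(1/(3)), i.e. raised to the 1/3 power.
With the ratio pinned down, the budget gives x_1* = M/(p_1 + p_2·(x_2/x_1)) and x_2* = (x_2/x_1)·x_1*.
Numerically x_2/x_1 = 0.592816, so x_1* = 32/(5 + 12·0.592816) = 2.6416 and x_2* = 0.592816·2.6416 = 1.566.

x_1* = 2.6416, x_2* = 1.566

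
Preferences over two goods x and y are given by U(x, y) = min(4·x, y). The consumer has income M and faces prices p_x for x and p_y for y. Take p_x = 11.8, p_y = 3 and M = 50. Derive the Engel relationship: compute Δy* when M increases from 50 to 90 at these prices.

Leontief preferences: the optimum is at the kink where x/1 = y/4, i.e. y = 4·x.
Budget: p_x·x + p_y·4·x = M, so (p_x + 4·p_y)·x = M.
Demand: x*(p_x,p_y,M) = M/(p_x + 4·p_y), y* = 4·M/(p_x + 4·p_y).
Here 11.8 + 4·3 = 23.8, giving y* = 8.4034.
At M' = 90: y* = 15.1261. Change: 15.1261 − 8.4034 = 6.7227.

Δy* = 6.7227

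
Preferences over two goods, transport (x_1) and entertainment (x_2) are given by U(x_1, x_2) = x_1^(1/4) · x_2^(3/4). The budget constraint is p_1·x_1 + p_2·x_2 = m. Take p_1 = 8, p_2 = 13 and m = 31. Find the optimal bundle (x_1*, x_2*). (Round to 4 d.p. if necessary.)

x_1* = 0.9688, x_2* = 1.7885

Tangency: MRS = (1/3)·x_2/x_1 = p_1/p_2.
So 0.25·p_2·x_2 = 0.75·p_1·x_1; combined with the budget, a share 0.25 of income goes to x_1.
Demand: x_1*(p_1,p_2,m) = 0.25·m/p_1 and x_2* = 0.75·m/p_2.
At p_1=8, p_2=13, m=31: x_1* = 0.25·31/8 = 0.9688, x_2* = 1.7885.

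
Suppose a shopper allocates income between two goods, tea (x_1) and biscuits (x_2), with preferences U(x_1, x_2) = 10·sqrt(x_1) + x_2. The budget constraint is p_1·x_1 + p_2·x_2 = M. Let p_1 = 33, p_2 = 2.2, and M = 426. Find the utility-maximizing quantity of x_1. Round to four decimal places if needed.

MU_x_1 = 5/√x_1, MU_x_2 = 1. Tangency: 5/√x_1 = p_1/p_2.
Solve: √x_1 = 5·p_2/p_1, so x_1*(p_1,p_2) = (5·p_2/p_1)², and x_2* = (M − p_1·x_1*)/p_2.
Plugging in: x_1* = (5·2.2/33)² = 0.1111.

x_1* = 0.1111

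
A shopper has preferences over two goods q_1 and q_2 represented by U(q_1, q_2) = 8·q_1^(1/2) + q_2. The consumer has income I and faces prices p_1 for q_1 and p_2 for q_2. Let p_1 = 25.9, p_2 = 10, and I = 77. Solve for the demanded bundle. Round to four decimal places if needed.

q_1* = 2.3852, q_2* = 1.5224

Set MRS = p_1/p_2: 4·q_1^(−1/2) = p_1/p_2.
Solve: √q_1 = 4·p_2/p_1, so q_1*(p_1,p_2) = (4·p_2/p_1)², and q_2* = (I − p_1·q_1*)/p_2.
Plugging in: q_1* = (4·10/25.9)² = 2.3852, q_2* = 1.5224.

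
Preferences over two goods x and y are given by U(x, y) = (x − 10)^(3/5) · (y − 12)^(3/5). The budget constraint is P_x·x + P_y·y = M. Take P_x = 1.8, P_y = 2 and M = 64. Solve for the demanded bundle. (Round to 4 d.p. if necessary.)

x* = 16.1111, y* = 17.5

Discretionary income = 64 − 10·1.8 − 12·2 = 22; x* = 10 + 0.5·22/1.8 = 16.1111; y* = 12 + 0.5·22/2 = 17.5.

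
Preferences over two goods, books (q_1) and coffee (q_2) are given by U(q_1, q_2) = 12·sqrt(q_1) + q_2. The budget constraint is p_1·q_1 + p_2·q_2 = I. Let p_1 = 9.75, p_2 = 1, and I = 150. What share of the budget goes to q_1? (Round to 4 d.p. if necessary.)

share on q_1 = 0.0246

MU_q_1 = 6/√q_1, MU_q_2 = 1. Tangency: 6/√q_1 = p_1/p_2.
Thus q_1* = (6·p_2/p_1)² — independent of I — with the rest of income spent on q_2.
Plugging in: q_1* = (6·1/9.75)² = 0.3787, q_2* = 146.3077.
Expenditure on q_1: 9.75·0.3787 = 3.6923; share = 0.0246.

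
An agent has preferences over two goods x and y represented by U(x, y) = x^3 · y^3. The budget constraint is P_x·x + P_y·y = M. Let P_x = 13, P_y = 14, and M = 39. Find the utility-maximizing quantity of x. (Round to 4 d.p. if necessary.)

The MRS is y/x. Set MRS = P_x/P_y.
So 3·P_y·y = 3·P_x·x; combined with the budget, a share 0.5 of income goes to x.
Demand: x*(P_x,P_y,M) = 0.5·M/P_x and y* = 0.5·M/P_y.
At P_x=13, P_y=14, M=39: x* = 0.5·39/13 = 1.5.

x* = 1.5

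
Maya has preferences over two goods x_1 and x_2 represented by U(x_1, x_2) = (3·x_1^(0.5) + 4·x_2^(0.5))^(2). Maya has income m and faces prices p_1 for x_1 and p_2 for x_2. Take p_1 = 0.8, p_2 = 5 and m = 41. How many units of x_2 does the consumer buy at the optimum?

From the CES first-order condition, (3/4)·(x_2/x_1)^(0.5) = p_1/p_2.
Hence x_2/x_1 = ((4/3)·p_1/p_2)^(1/(0.5)), i.e. raised to the 2 power.
With the ratio pinned down, the budget gives x_1* = m/(p_1 + p_2·(x_2/x_1)) and x_2* = (x_2/x_1)·x_1*.
Numerically x_2/x_1 = 0.045511, so x_1* = 41/(0.8 + 5·0.045511) = 39.9005 and x_2* = 0.045511·39.9005 = 1.8159.

x_2* = 1.8159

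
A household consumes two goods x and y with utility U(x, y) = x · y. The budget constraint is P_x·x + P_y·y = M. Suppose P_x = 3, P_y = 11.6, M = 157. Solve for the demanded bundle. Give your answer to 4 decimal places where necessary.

x* = 26.1667, y* = 6.7672

MU_x/MU_y = (y)/(x); tangency sets this equal to P_x/P_y.
So P_y·y = P_x·x; combined with the budget, a share 0.5 of income goes to x.
Demand: x*(P_x,P_y,M) = 0.5·M/P_x and y* = 0.5·M/P_y.
At P_x=3, P_y=11.6, M=157: x* = 0.5·157/3 = 26.1667, y* = 6.7672.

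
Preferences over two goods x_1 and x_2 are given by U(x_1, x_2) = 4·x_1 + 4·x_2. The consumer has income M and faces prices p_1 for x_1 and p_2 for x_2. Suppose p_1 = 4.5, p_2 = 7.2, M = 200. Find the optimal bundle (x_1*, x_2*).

Linear utility — the consumer picks whichever good has higher MU/price: 4/4.5 = 0.8889 vs 4/7.2 = 0.5556.
x_1 gives more utility per dollar, so spend all income on x_1: x_1* = M/p_1, x_2* = 0.
Numerically: x_1* = 44.4444, x_2* = 0.

x_1* = 44.4444, x_2* = 0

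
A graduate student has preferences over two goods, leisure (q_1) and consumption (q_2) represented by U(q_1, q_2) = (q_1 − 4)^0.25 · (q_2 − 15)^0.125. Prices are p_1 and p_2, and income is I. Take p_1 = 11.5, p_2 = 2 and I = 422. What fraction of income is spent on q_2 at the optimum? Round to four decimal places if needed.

share on q_2 = 0.3444

After buying the subsistence bundle (4, 15), a share 2/3 of the remaining income goes to q_1: q_1* = 4 + 2/3·(I − 4p_1 − 15p_2)/p_1.
Discretionary income = 422 − 4·11.5 − 15·2 = 346; q_1* = 4 + 2/3·346/11.5 = 24.058; q_2* = 15 + 1/3·346/2 = 72.6667.
Expenditure on q_2: 2·72.6667 = 145.3333; share = 0.3444.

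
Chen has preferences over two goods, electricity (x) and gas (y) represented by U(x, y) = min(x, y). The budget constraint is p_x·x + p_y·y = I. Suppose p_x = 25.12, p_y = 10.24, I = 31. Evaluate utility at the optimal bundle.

V = 0.8767

Here 25.12 + 10.24 = 35.36, giving x* = 0.8767 and y* = 0.8767.
Utility at the optimum: U(0.8767, 0.8767) = 0.8767.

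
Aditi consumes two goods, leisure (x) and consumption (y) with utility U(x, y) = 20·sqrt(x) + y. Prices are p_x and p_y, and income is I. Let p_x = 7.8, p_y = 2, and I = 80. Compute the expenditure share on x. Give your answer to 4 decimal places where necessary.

share on x = 0.641

Utility is quasi-linear in y; the FOC for x is 10/√x = p_x/p_y.
Thus x* = (10·p_y/p_x)² — independent of I — with the rest of income spent on y.
Plugging in: x* = (10·2/7.8)² = 6.5746, y* = 14.359.
Expenditure on x: 7.8·6.5746 = 51.2821; share = 0.641.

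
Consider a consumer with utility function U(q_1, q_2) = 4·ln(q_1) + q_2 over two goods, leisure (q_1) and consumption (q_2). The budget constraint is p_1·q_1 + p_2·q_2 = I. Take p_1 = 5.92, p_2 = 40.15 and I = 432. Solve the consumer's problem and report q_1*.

MU_q_1 = 4/q_1, MU_q_2 = 1. Tangency: 4/q_1 = p_1/p_2.
So q_1*(p_1,p_2) = 4·p_2/p_1, independent of income; and q_2* = (I − 4·p_2)/p_2.
At the given prices: q_1* = 4·40.15/5.92 = 27.1284.

q_1* = 27.1284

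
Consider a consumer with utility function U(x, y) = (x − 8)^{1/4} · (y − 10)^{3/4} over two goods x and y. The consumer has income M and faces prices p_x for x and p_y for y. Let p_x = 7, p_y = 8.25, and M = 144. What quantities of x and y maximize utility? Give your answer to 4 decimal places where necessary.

x* = 8.1964, y* = 10.5

Let x' = x−8, y' = y−10. MRS = (1/3)·y'/x' = p_x/p_y.
After buying the subsistence bundle (8, 10), a share 0.25 of the remaining income goes to x: x* = 8 + 0.25·(M − 8p_x − 10p_y)/p_x.
Discretionary income = 144 − 8·7 − 10·8.25 = 5.5; x* = 8 + 0.25·5.5/7 = 8.1964; y* = 10 + 0.75·5.5/8.25 = 10.5.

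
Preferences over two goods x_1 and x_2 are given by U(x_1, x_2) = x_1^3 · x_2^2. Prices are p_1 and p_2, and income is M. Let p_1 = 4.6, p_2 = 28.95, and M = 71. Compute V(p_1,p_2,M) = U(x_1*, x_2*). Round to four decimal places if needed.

V = 764.3545

MU_x_1/MU_x_2 = (3·x_2)/(2·x_1); tangency sets this equal to p_1/p_2.
Rearranging, p_2·x_2 = (2/3)·p_1·x_1. Substituting into the budget gives p_1·x_1·(1 + (2/3)) = M.
Demand: x_1*(p_1,p_2,M) = 0.6·M/p_1 and x_2* = 0.4·M/p_2.
At p_1=4.6, p_2=28.95, M=71: x_1* = 0.6·71/4.6 = 9.2609, x_2* = 0.981.
Utility at the optimum: U(9.2609, 0.981) = 764.3545.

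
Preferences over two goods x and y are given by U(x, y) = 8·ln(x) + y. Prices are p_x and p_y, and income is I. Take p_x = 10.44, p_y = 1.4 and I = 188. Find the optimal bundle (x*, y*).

x* = 1.0728, y* = 126.2857

Set MRS = p_x/p_y: (8/x)/1 = p_x/p_y.
So x*(p_x,p_y) = 8·p_y/p_x, independent of income; and y* = (I − 8·p_y)/p_y.
At the given prices: x* = 8·1.4/10.44 = 1.0728, and y* = 126.2857.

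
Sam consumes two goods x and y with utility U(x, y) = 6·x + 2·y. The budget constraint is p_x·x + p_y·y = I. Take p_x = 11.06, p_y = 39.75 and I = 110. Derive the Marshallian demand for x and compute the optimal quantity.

x* = 9.9458

Linear utility — the consumer picks whichever good has higher MU/price: 6/11.06 = 0.5425 vs 2/39.75 = 0.0503.
x gives more utility per dollar, so spend all income on x: x* = I/p_x, y* = 0.
Numerically: x* = 9.9458, y* = 0.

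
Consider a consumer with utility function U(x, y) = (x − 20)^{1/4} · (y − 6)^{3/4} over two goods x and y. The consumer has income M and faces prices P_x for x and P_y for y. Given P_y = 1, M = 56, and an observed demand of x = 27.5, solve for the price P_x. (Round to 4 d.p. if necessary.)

This is Cobb-Douglas in (x−20, y−6): tangency gives 0.25·P_y·(y−6) = 0.75·P_x·(x−20).
After buying the subsistence bundle (20, 6), a share 0.25 of the remaining income goes to x: x* = 20 + 0.25·(M − 20P_x − 6P_y)/P_x.
Set x* = 27.5 in the demand function and solve for P_x: P_x = 1.

P_x = 1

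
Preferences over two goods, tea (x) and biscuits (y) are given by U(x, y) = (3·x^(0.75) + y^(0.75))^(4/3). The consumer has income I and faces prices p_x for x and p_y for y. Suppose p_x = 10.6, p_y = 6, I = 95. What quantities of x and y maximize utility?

With the ratio pinned down, the budget gives x* = I/(p_x + p_y·(y/x)) and y* = (y/x)·x*.
Numerically y/x = 0.120263, so x* = 95/(10.6 + 6·0.120263) = 8.3911 and y* = 0.120263·8.3911 = 1.0091.

x* = 8.3911, y* = 1.0091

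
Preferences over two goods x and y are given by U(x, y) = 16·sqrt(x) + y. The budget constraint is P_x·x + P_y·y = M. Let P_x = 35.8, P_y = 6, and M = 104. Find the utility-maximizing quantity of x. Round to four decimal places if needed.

Utility is quasi-linear in y; the FOC for x is 8/√x = P_x/P_y.
Thus x* = (8·P_y/P_x)² — independent of M — with the rest of income spent on y.
Plugging in: x* = (8·6/35.8)² = 1.7977.

x* = 1.7977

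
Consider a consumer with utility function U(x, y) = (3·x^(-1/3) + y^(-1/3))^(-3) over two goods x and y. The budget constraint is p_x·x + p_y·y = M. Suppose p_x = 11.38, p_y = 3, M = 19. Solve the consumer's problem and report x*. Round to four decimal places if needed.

MU_x ∝ 3·x^(-4/3), MU_y ∝ y^(-4/3), so MRS = 3·(y/x)^(4/3) = p_x/p_y.
Hence y/x = ((1/3)·p_x/p_y)^(1/(4/3)), i.e. raised to the 0.75 power.
Substitute y = (y/x)·x into the budget: x* = M/(p_x + p_y·(y/x)).
Numerically y/x = 1.192408, so x* = 19/(11.38 + 3·1.192408) = 1.2703.

x* = 1.2703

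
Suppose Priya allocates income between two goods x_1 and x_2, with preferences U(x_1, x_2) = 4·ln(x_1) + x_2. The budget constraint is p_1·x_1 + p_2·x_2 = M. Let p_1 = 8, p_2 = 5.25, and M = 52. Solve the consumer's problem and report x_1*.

x_1* = 2.625

So x_1*(p_1,p_2) = 4·p_2/p_1, independent of income; and x_2* = (M − 4·p_2)/p_2.
At the given prices: x_1* = 4·5.25/8 = 2.625.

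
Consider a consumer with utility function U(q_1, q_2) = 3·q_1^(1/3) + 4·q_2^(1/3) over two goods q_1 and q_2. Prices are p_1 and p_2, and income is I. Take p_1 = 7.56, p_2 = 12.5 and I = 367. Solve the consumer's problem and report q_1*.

q_1* = 22.0927

MU_q_1 ∝ 3·q_1^(-2/3), MU_q_2 ∝ 4·q_2^(-2/3), so MRS = (3/4)·(q_2/q_1)^(2/3) = p_1/p_2.
Solve for the ratio: q_2/q_1 = [(4/3)·p_1/p_2]^(1.5).
With the ratio pinned down, the budget gives q_1* = I/(p_1 + p_2·(q_2/q_1)) and q_2* = (q_2/q_1)·q_1*.
Numerically q_2/q_1 = 0.724145, so q_1* = 367/(7.56 + 12.5·0.724145) = 22.0927.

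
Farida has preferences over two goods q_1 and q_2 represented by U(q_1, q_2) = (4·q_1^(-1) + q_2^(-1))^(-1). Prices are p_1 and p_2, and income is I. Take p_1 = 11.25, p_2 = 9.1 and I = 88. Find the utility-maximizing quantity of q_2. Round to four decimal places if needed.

MU_q_1 ∝ 4·q_1^(-2), MU_q_2 ∝ q_2^(-2), so MRS = 4·(q_2/q_1)^(2) = p_1/p_2.
Hence q_2/q_1 = ((1/4)·p_1/p_2)^(1/(2)), i.e. raised to the 0.5 power.
Substitute q_2 = (q_2/q_1)·q_1 into the budget: q_1* = I/(p_1 + p_2·(q_2/q_1)).
Numerically q_2/q_1 = 0.555937, so q_1* = 88/(11.25 + 9.1·0.555937) = 5.3958 and q_2* = 0.555937·5.3958 = 2.9997.

q_2* = 2.9997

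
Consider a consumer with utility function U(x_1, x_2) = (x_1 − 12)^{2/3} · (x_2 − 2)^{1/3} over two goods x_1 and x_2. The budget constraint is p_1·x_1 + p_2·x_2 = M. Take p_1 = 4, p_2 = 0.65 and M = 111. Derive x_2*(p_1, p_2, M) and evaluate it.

x_2* = 33.641

After buying the subsistence bundle (12, 2), a share 2/3 of the remaining income goes to x_1: x_1* = 12 + 2/3·(M − 12p_1 − 2p_2)/p_1.
Discretionary income = 111 − 12·4 − 2·0.65 = 61.7; x_2* = 2 + 1/3·61.7/0.65 = 33.641.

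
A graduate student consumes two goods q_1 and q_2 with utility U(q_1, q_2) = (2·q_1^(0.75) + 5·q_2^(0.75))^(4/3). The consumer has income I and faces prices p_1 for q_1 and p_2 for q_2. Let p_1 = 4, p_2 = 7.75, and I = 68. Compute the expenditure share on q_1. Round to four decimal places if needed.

MRS = MU_q_1/MU_q_2 = (2/5)·(q_2/q_1)^(0.25). Set equal to p_1/p_2.
Solve for the ratio: q_2/q_1 = [(5/2)·p_1/p_2]^(4).
Substitute q_2 = (q_2/q_1)·q_1 into the budget: q_1* = I/(p_1 + p_2·(q_2/q_1)).
Numerically q_2/q_1 = 2.772, so q_1* = 68/(4 + 7.75·2.772) = 2.6684 and q_2* = 2.772·2.6684 = 7.3969.
Expenditure on q_1: 4·2.6684 = 10.6738; share = 0.157.

share on q_1 = 0.157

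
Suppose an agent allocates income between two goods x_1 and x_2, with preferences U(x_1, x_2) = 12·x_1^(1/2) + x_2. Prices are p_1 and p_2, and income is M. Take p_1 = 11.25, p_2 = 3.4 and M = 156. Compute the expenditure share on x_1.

Thus x_1* = (6·p_2/p_1)² — independent of M — with the rest of income spent on x_2.
Plugging in: x_1* = (6·3.4/11.25)² = 3.2882, x_2* = 35.0024.
Expenditure on x_1: 11.25·3.2882 = 36.992; share = 0.2371.

share on x_1 = 0.2371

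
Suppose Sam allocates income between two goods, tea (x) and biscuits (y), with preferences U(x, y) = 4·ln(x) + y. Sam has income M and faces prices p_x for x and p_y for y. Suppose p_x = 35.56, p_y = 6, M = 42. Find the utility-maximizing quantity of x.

x* = 0.6749

Set MRS = p_x/p_y: (4/x)/1 = p_x/p_y.
So x*(p_x,p_y) = 4·p_y/p_x, independent of income; and y* = (M − 4·p_y)/p_y.
At the given prices: x* = 4·6/35.56 = 0.6749.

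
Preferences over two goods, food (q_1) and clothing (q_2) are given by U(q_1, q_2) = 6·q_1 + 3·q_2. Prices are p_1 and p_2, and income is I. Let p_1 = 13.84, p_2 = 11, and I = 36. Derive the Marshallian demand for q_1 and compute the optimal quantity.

q_1* = 2.6012

Linear utility — the consumer picks whichever good has higher MU/price: 6/13.84 = 0.4335 vs 3/11 = 0.2727.
q_1 gives more utility per dollar, so spend all income on q_1: q_1* = I/p_1, q_2* = 0.
Numerically: q_1* = 2.6012, q_2* = 0.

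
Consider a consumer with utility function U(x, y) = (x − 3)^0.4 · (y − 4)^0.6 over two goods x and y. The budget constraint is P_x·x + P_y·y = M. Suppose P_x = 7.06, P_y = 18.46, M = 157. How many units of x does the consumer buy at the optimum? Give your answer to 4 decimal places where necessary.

Substituting into the budget: x* = 3 + 0.4·(M − 3·P_x − 4·P_y)/P_x, and y* = 4 + 0.6·(…)/P_y.
Discretionary income = 157 − 3·7.06 − 4·18.46 = 61.98; x* = 3 + 0.4·61.98/7.06 = 6.5116.

x* = 6.5116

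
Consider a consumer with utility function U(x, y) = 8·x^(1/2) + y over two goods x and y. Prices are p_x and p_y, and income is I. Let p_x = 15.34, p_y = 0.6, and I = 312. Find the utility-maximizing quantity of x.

x* = 0.0245

MU_x = 4/√x, MU_y = 1. Tangency: 4/√x = p_x/p_y.
Thus x* = (4·p_y/p_x)² — independent of I — with the rest of income spent on y.
Plugging in: x* = (4·0.6/15.34)² = 0.0245.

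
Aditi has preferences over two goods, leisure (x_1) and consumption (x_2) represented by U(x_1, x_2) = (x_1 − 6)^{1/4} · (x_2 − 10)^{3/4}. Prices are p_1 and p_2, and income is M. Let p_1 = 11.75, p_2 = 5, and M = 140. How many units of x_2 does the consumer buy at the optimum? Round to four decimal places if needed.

x_2* = 12.925

This is Cobb-Douglas in (x_1−6, x_2−10): tangency gives 0.25·p_2·(x_2−10) = 0.75·p_1·(x_1−6).
Substituting into the budget: x_1* = 6 + 0.25·(M − 6·p_1 − 10·p_2)/p_1, and x_2* = 10 + 0.75·(…)/p_2.
Discretionary income = 140 − 6·11.75 − 10·5 = 19.5; x_2* = 10 + 0.75·19.5/5 = 12.925.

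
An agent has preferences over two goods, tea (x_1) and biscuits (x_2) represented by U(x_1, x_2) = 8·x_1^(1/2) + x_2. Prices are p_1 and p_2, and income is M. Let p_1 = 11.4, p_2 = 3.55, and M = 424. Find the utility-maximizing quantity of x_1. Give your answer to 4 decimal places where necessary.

Set MRS = p_1/p_2: 4·x_1^(−1/2) = p_1/p_2.
Thus x_1* = (4·p_2/p_1)² — independent of M — with the rest of income spent on x_2.
Plugging in: x_1* = (4·3.55/11.4)² = 1.5516.

x_1* = 1.5516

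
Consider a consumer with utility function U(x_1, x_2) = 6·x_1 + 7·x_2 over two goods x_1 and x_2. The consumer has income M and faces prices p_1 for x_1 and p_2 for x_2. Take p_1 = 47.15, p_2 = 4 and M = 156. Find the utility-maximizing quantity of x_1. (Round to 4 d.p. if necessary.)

Numerically: x_1* = 0, x_2* = 39.

x_1* = 0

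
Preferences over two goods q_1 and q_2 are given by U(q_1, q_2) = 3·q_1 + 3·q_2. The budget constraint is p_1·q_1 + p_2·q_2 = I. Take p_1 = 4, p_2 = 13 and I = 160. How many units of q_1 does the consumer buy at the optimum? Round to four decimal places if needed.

q_1 gives more utility per dollar, so spend all income on q_1: q_1* = I/p_1, q_2* = 0.
Numerically: q_1* = 40, q_2* = 0.

q_1* = 40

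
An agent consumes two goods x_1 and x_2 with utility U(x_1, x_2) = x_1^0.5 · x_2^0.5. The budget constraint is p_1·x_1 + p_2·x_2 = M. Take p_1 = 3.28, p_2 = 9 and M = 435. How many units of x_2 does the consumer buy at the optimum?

Tangency: MRS = x_2/x_1 = p_1/p_2.
Rearranging, p_2·x_2 = p_1·x_1. Substituting into the budget gives p_1·x_1·(1 + 1) = M.
Demand: x_1*(p_1,p_2,M) = 0.5·M/p_1 and x_2* = 0.5·M/p_2.
At p_1=3.28, p_2=9, M=435: x_2* = 0.5·435/9 = 24.1667.

x_2* = 24.1667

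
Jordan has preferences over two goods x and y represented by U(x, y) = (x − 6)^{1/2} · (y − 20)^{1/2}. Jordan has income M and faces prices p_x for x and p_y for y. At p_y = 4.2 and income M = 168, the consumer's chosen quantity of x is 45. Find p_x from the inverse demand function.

p_x = 1

Let x' = x−6, y' = y−20. MRS = y'/x' = p_x/p_y.
After buying the subsistence bundle (6, 20), a share 0.5 of the remaining income goes to x: x* = 6 + 0.5·(M − 6p_x − 20p_y)/p_x.
Set x* = 45 in the demand function and solve for p_x: p_x = 1.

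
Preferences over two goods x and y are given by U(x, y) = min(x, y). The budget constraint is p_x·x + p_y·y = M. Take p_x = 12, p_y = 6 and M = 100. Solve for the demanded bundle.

Leontief preferences: the optimum is at the kink where x/1 = y/1, i.e. y = x.
Budget: p_x·x + p_y·x = M, so (p_x + p_y)·x = M.
Demand: x*(p_x,p_y,M) = M/(p_x + p_y), y* = M/(p_x + p_y).
Here 12 + 6 = 18, giving x* = 5.5556 and y* = 5.5556.

x* = 5.5556, y* = 5.5556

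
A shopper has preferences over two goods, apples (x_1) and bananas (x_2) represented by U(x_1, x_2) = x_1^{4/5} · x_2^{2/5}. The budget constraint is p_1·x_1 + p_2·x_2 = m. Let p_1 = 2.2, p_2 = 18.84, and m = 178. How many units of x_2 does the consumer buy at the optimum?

x_2* = 3.1493

The MRS is 2·x_2/x_1. Set MRS = p_1/p_2.
Rearranging, p_2·x_2 = (1/2)·p_1·x_1. Substituting into the budget gives p_1·x_1·(1 + (1/2)) = m.
Demand: x_1*(p_1,p_2,m) = 2/3·m/p_1 and x_2* = 1/3·m/p_2.
At p_1=2.2, p_2=18.84, m=178: x_2* = 1/3·178/18.84 = 3.1493.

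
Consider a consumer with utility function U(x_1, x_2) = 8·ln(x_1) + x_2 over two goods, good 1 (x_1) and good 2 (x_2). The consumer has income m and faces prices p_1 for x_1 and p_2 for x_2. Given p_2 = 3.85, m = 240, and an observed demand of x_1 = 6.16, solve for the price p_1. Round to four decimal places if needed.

p_1 = 5

Set MRS = p_1/p_2: (8/x_1)/1 = p_1/p_2.
So x_1*(p_1,p_2) = 8·p_2/p_1, independent of income; and x_2* = (m − 8·p_2)/p_2.
Set x_1* = 6.16 in the demand function and solve for p_1: p_1 = 5.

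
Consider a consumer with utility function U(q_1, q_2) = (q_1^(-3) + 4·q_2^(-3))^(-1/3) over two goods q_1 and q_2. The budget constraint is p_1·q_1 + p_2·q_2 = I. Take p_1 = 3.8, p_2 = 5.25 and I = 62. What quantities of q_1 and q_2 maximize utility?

q_1* = 5.8225, q_2* = 7.5951

MRS = MU_q_1/MU_q_2 = (1/4)·(q_2/q_1)^(4). Set equal to p_1/p_2.
Hence q_2/q_1 = (4·p_1/p_2)^(1/(4)), i.e. raised to the 0.25 power.
With the ratio pinned down, the budget gives q_1* = I/(p_1 + p_2·(q_2/q_1)) and q_2* = (q_2/q_1)·q_1*.
Numerically q_2/q_1 = 1.304431, so q_1* = 62/(3.8 + 5.25·1.304431) = 5.8225 and q_2* = 1.304431·5.8225 = 7.5951.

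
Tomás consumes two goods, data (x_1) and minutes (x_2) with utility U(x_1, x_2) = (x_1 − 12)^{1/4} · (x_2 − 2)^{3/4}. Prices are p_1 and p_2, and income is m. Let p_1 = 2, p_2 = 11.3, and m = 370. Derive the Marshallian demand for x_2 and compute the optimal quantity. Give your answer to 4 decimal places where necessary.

x_2* = 23.4646

Let x_1' = x_1−12, x_2' = x_2−2. MRS = (1/3)·x_2'/x_1' = p_1/p_2.
After buying the subsistence bundle (12, 2), a share 0.25 of the remaining income goes to x_1: x_1* = 12 + 0.25·(m − 12p_1 − 2p_2)/p_1.
Discretionary income = 370 − 12·2 − 2·11.3 = 323.4; x_2* = 2 + 0.75·323.4/11.3 = 23.4646.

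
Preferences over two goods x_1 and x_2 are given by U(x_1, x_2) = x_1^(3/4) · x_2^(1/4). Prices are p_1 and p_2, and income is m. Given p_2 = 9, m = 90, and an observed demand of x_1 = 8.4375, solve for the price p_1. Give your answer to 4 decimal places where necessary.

p_1 = 8

Tangency: MRS = 3·x_2/x_1 = p_1/p_2.
Rearranging, p_2·x_2 = (1/3)·p_1·x_1. Substituting into the budget gives p_1·x_1·(1 + (1/3)) = m.
Demand: x_1*(p_1,p_2,m) = 0.75·m/p_1 and x_2* = 0.25·m/p_2.
Set x_1* = 8.4375 in the demand function and solve for p_1: p_1 = 8.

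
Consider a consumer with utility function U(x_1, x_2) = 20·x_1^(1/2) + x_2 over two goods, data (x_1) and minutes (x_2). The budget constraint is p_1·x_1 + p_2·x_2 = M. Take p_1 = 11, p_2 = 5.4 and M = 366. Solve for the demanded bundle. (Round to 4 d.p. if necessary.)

x_1* = 24.0992, x_2* = 18.6869

Utility is quasi-linear in x_2; the FOC for x_1 is 10/√x_1 = p_1/p_2.
Thus x_1* = (10·p_2/p_1)² — independent of M — with the rest of income spent on x_2.
Plugging in: x_1* = (10·5.4/11)² = 24.0992, x_2* = 18.6869.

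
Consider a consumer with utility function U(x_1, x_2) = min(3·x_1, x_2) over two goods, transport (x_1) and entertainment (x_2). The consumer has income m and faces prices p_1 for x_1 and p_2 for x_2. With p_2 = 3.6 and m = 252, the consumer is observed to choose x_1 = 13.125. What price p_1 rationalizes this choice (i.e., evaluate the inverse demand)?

With perfect complements, no substitution: consume in ratio x_1:x_2 = 1:3.
Budget: p_1·x_1 + p_2·3·x_1 = m, so (p_1 + 3·p_2)·x_1 = m.
Demand: x_1*(p_1,p_2,m) = m/(p_1 + 3·p_2), x_2* = 3·m/(p_1 + 3·p_2).
Set x_1* = 13.125 in the demand function and solve for p_1: p_1 = 8.4.

p_1 = 8.4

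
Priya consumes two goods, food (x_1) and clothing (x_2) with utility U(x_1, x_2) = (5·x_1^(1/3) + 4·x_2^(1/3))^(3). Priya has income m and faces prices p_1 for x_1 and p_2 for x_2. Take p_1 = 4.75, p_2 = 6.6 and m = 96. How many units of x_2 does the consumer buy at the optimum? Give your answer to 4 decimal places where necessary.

x_2* = 5.4943

MRS = MU_x_1/MU_x_2 = (5/4)·(x_2/x_1)^(2/3). Set equal to p_1/p_2.
Hence x_2/x_1 = ((4/5)·p_1/p_2)^(1/(2/3)), i.e. raised to the 1.5 power.
With the ratio pinned down, the budget gives x_1* = m/(p_1 + p_2·(x_2/x_1)) and x_2* = (x_2/x_1)·x_1*.
Numerically x_2/x_1 = 0.436877, so x_1* = 96/(4.75 + 6.6·0.436877) = 12.5763 and x_2* = 0.436877·12.5763 = 5.4943.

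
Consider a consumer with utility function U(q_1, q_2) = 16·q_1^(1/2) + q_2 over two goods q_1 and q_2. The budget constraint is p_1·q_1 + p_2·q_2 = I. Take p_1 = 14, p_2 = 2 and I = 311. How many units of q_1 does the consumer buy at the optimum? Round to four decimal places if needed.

q_1* = 1.3061

Utility is quasi-linear in q_2; the FOC for q_1 is 8/√q_1 = p_1/p_2.
Thus q_1* = (8·p_2/p_1)² — independent of I — with the rest of income spent on q_2.
Plugging in: q_1* = (8·2/14)² = 1.3061.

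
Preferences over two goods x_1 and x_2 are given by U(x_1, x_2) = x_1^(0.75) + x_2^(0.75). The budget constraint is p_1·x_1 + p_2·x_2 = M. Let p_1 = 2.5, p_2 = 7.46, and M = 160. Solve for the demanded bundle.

From the CES first-order condition, (x_2/x_1)^(0.25) = p_1/p_2.
Hence x_2/x_1 = (p_1/p_2)^(1/(0.25)), i.e. raised to the 4 power.
With the ratio pinned down, the budget gives x_1* = M/(p_1 + p_2·(x_2/x_1)) and x_2* = (x_2/x_1)·x_1*.
Numerically x_2/x_1 = 0.012613, so x_1* = 160/(2.5 + 7.46·0.012613) = 61.6787 and x_2* = 0.012613·61.6787 = 0.7779.

x_1* = 61.6787, x_2* = 0.7779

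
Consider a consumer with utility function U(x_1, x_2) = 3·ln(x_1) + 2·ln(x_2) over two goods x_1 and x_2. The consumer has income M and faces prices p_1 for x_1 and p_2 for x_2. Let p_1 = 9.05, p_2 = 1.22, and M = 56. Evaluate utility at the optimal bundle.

At p_1=9.05, p_2=1.22, M=56: x_1* = 0.6·56/9.05 = 3.7127, x_2* = 18.3607.
Utility at the optimum: U(3.7127, 18.3607) = 9.7557.

V = 9.7557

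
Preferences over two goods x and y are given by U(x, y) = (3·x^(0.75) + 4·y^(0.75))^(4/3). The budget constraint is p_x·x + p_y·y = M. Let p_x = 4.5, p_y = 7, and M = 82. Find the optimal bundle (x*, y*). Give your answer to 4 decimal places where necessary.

x* = 9.9053, y* = 5.3466

From the CES first-order condition, (3/4)·(y/x)^(0.25) = p_x/p_y.
Solve for the ratio: y/x = [(4/3)·p_x/p_y]^(4).
Substitute y = (y/x)·x into the budget: x* = M/(p_x + p_y·(y/x)).
Numerically y/x = 0.539775, so x* = 82/(4.5 + 7·0.539775) = 9.9053 and y* = 0.539775·9.9053 = 5.3466.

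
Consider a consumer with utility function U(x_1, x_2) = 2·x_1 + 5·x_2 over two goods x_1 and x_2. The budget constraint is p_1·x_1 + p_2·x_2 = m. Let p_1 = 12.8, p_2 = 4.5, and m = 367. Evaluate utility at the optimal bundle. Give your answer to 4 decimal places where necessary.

x_2 gives more utility per dollar, so spend all income on x_2: x_2* = m/p_2, x_1* = 0.
Numerically: x_1* = 0, x_2* = 81.5556.
Utility at the optimum: U(0, 81.5556) = 407.7778.

V = 407.7778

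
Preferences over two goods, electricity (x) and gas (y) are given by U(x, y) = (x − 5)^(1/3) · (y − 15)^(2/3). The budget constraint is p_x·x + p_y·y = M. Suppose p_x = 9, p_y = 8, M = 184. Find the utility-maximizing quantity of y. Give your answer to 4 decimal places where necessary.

MRS = (1/2)·(y−15)/(x−5). Tangency with p_x/p_y gives y−15 = 2·(p_x/p_y)·(x−5).
After buying the subsistence bundle (5, 15), a share 1/3 of the remaining income goes to x: x* = 5 + 1/3·(M − 5p_x − 15p_y)/p_x.
Discretionary income = 184 − 5·9 − 15·8 = 19; y* = 15 + 2/3·19/8 = 16.5833.

y* = 16.5833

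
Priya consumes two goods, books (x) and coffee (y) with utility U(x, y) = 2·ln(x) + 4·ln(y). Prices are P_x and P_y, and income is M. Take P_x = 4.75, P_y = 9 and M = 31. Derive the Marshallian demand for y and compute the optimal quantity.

The MRS is (1/2)·y/x. Set MRS = P_x/P_y.
Rearranging, P_y·y = 2·P_x·x. Substituting into the budget gives P_x·x·(1 + 2) = M.
Demand: x*(P_x,P_y,M) = 1/3·M/P_x and y* = 2/3·M/P_y.
At P_x=4.75, P_y=9, M=31: y* = 2/3·31/9 = 2.2963.

y* = 2.2963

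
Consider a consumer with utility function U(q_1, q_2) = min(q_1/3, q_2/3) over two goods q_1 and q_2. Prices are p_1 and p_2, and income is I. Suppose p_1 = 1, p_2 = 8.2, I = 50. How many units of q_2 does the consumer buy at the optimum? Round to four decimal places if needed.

q_2* = 5.4348

With perfect complements, no substitution: consume in ratio q_1:q_2 = 3:3.
Budget: p_1·q_1 + p_2·q_1 = I, so (3·p_1 + 3·p_2)·q_1 = 3·I.
Demand: q_1*(p_1,p_2,I) = 3·I/(3·p_1 + 3·p_2), q_2* = 3·I/(3·p_1 + 3·p_2).
Here 3·1 + 3·8.2 = 27.6, giving q_2* = 5.4348.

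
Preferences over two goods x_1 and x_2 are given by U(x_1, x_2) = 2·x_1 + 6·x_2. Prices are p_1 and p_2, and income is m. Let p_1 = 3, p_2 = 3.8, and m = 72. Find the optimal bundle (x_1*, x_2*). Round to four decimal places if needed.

x_1* = 0, x_2* = 18.9474

x_2 gives more utility per dollar, so spend all income on x_2: x_2* = m/p_2, x_1* = 0.
Numerically: x_1* = 0, x_2* = 18.9474.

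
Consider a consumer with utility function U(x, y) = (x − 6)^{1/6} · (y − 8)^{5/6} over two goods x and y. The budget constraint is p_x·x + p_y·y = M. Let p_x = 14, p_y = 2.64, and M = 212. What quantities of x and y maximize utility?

This is Cobb-Douglas in (x−6, y−8): tangency gives 1/6·p_y·(y−8) = 5/6·p_x·(x−6).
After buying the subsistence bundle (6, 8), a share 1/6 of the remaining income goes to x: x* = 6 + 1/6·(M − 6p_x − 8p_y)/p_x.
Discretionary income = 212 − 6·14 − 8·2.64 = 106.88; x* = 6 + 1/6·106.88/14 = 7.2724; y* = 8 + 5/6·106.88/2.64 = 41.7374.

x* = 7.2724, y* = 41.7374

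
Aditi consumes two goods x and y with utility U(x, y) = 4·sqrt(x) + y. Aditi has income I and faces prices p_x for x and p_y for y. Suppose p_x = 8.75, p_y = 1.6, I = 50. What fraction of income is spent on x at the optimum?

Thus x* = (2·p_y/p_x)² — independent of I — with the rest of income spent on y.
Plugging in: x* = (2·1.6/8.75)² = 0.1337, y* = 30.5186.
Expenditure on x: 8.75·0.1337 = 1.1703; share = 0.0234.

share on x = 0.0234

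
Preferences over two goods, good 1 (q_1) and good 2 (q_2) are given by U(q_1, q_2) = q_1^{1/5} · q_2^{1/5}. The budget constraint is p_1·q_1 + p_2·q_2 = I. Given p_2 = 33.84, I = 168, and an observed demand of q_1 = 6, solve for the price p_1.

p_1 = 14

Tangency: MRS = q_2/q_1 = p_1/p_2.
So 0.2·p_2·q_2 = 0.2·p_1·q_1; combined with the budget, a share 0.5 of income goes to q_1.
Demand: q_1*(p_1,p_2,I) = 0.5·I/p_1 and q_2* = 0.5·I/p_2.
Set q_1* = 6 in the demand function and solve for p_1: p_1 = 14.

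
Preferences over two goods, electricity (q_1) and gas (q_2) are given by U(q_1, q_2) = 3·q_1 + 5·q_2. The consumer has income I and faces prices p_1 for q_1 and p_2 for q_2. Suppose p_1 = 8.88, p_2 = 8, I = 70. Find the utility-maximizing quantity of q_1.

Perfect substitutes: compare marginal utility per dollar. 3/p_1 vs 5/p_2 → 0.3378 vs 0.625.
q_2 gives more utility per dollar, so spend all income on q_2: q_2* = I/p_2, q_1* = 0.
Numerically: q_1* = 0, q_2* = 8.75.

q_1* = 0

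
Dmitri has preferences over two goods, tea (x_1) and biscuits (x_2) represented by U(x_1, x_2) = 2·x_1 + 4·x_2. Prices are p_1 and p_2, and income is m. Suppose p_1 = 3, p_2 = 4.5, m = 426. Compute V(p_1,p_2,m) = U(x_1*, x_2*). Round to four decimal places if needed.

V = 378.6667

Linear utility — the consumer picks whichever good has higher MU/price: 2/3 = 0.6667 vs 4/4.5 = 0.8889.
x_2 gives more utility per dollar, so spend all income on x_2: x_2* = m/p_2, x_1* = 0.
Numerically: x_1* = 0, x_2* = 94.6667.
Utility at the optimum: U(0, 94.6667) = 378.6667.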